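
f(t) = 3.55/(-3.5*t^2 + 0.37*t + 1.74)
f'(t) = 3.55*(7.0*t - 0.37)/(-3.5*t^2 + 0.37*t + 1.74)^2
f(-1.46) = -0.57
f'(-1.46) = -0.96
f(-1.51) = -0.52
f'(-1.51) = -0.84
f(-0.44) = 3.95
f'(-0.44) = -15.13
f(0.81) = -13.83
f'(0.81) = 285.64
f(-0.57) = 9.06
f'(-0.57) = -100.75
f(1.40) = -0.77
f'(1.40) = 1.58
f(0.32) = 2.37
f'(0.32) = 2.95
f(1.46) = -0.69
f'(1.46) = 1.30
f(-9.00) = -0.01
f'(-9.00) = -0.00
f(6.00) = -0.03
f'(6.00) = 0.01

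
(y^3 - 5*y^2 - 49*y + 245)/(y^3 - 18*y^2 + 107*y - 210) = (y + 7)/(y - 6)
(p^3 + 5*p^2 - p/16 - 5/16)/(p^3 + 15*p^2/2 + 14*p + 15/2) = (16*p^2 - 1)/(8*(2*p^2 + 5*p + 3))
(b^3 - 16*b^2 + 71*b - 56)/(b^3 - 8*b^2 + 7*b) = (b - 8)/b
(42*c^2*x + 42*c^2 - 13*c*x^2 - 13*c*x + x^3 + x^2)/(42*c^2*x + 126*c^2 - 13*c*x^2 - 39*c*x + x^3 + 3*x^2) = (x + 1)/(x + 3)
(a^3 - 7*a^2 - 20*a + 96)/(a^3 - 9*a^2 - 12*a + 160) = (a - 3)/(a - 5)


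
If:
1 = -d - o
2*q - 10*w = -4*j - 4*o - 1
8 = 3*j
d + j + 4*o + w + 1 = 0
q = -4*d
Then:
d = 13/126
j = 8/3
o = -139/126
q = -26/63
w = 9/14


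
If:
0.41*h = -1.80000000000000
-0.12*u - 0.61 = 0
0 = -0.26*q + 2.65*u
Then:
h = -4.39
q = -51.81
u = -5.08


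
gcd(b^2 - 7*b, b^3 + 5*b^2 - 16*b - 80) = 1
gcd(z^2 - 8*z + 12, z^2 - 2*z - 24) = z - 6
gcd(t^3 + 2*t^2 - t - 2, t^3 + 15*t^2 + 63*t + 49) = t + 1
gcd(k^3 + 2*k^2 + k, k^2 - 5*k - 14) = 1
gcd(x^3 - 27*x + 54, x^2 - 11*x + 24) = x - 3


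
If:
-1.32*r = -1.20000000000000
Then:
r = 0.91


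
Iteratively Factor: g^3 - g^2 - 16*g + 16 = (g - 4)*(g^2 + 3*g - 4) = (g - 4)*(g - 1)*(g + 4)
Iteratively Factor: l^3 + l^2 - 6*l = (l)*(l^2 + l - 6) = l*(l - 2)*(l + 3)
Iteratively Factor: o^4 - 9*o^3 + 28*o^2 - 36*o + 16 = (o - 2)*(o^3 - 7*o^2 + 14*o - 8) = (o - 2)*(o - 1)*(o^2 - 6*o + 8) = (o - 4)*(o - 2)*(o - 1)*(o - 2)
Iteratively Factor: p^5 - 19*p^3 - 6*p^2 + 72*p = (p - 2)*(p^4 + 2*p^3 - 15*p^2 - 36*p) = (p - 2)*(p + 3)*(p^3 - p^2 - 12*p) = (p - 4)*(p - 2)*(p + 3)*(p^2 + 3*p) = (p - 4)*(p - 2)*(p + 3)^2*(p)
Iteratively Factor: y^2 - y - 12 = (y - 4)*(y + 3)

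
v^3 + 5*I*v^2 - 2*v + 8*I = (v - I)*(v + 2*I)*(v + 4*I)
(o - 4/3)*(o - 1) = o^2 - 7*o/3 + 4/3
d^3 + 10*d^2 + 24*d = d*(d + 4)*(d + 6)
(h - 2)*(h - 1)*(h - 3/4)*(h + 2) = h^4 - 7*h^3/4 - 13*h^2/4 + 7*h - 3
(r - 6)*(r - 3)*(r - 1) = r^3 - 10*r^2 + 27*r - 18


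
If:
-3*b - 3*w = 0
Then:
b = -w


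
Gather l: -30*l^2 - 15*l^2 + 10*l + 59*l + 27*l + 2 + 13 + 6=-45*l^2 + 96*l + 21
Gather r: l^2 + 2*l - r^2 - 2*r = l^2 + 2*l - r^2 - 2*r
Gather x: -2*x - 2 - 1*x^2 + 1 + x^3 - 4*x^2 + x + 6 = x^3 - 5*x^2 - x + 5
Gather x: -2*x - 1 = -2*x - 1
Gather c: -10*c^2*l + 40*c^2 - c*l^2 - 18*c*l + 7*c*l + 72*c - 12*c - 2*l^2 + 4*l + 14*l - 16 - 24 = c^2*(40 - 10*l) + c*(-l^2 - 11*l + 60) - 2*l^2 + 18*l - 40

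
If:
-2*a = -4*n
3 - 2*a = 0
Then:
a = 3/2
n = 3/4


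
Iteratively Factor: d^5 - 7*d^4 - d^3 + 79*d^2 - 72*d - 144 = (d + 1)*(d^4 - 8*d^3 + 7*d^2 + 72*d - 144) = (d - 4)*(d + 1)*(d^3 - 4*d^2 - 9*d + 36) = (d - 4)*(d + 1)*(d + 3)*(d^2 - 7*d + 12) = (d - 4)^2*(d + 1)*(d + 3)*(d - 3)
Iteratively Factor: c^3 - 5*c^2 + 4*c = (c - 1)*(c^2 - 4*c) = c*(c - 1)*(c - 4)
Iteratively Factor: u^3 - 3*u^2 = (u - 3)*(u^2) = u*(u - 3)*(u)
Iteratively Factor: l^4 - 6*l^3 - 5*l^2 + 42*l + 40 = (l + 1)*(l^3 - 7*l^2 + 2*l + 40) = (l - 4)*(l + 1)*(l^2 - 3*l - 10) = (l - 5)*(l - 4)*(l + 1)*(l + 2)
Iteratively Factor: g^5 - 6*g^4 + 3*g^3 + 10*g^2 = (g - 2)*(g^4 - 4*g^3 - 5*g^2) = (g - 2)*(g + 1)*(g^3 - 5*g^2) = g*(g - 2)*(g + 1)*(g^2 - 5*g) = g^2*(g - 2)*(g + 1)*(g - 5)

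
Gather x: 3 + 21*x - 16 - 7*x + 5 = 14*x - 8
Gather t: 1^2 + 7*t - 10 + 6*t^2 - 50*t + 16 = 6*t^2 - 43*t + 7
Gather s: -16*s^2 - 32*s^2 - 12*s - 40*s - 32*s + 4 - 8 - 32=-48*s^2 - 84*s - 36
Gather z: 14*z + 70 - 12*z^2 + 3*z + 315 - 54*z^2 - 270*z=-66*z^2 - 253*z + 385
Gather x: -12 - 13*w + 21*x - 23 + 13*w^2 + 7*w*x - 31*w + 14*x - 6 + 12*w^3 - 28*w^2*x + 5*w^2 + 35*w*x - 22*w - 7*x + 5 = 12*w^3 + 18*w^2 - 66*w + x*(-28*w^2 + 42*w + 28) - 36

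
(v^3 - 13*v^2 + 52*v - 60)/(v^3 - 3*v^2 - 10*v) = (v^2 - 8*v + 12)/(v*(v + 2))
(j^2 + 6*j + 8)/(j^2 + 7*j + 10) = (j + 4)/(j + 5)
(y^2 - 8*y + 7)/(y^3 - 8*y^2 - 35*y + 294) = (y - 1)/(y^2 - y - 42)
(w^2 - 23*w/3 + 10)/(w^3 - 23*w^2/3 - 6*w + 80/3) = (w - 6)/(w^2 - 6*w - 16)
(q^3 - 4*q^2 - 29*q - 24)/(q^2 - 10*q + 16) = (q^2 + 4*q + 3)/(q - 2)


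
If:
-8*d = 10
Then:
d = -5/4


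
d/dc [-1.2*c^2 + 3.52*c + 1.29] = 3.52 - 2.4*c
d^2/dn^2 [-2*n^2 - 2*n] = -4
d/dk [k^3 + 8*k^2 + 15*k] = 3*k^2 + 16*k + 15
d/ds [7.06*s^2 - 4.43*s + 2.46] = 14.12*s - 4.43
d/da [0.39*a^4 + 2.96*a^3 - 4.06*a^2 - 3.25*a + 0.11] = 1.56*a^3 + 8.88*a^2 - 8.12*a - 3.25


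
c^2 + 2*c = c*(c + 2)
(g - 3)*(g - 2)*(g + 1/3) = g^3 - 14*g^2/3 + 13*g/3 + 2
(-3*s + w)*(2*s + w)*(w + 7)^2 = -6*s^2*w^2 - 84*s^2*w - 294*s^2 - s*w^3 - 14*s*w^2 - 49*s*w + w^4 + 14*w^3 + 49*w^2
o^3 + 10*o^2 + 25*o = o*(o + 5)^2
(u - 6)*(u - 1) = u^2 - 7*u + 6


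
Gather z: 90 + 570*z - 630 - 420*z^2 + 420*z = -420*z^2 + 990*z - 540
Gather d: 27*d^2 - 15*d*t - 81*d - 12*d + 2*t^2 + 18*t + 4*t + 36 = 27*d^2 + d*(-15*t - 93) + 2*t^2 + 22*t + 36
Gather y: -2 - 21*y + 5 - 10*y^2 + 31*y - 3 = -10*y^2 + 10*y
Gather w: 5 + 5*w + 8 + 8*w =13*w + 13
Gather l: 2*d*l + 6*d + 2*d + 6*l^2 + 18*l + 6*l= 8*d + 6*l^2 + l*(2*d + 24)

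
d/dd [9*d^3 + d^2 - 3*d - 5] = 27*d^2 + 2*d - 3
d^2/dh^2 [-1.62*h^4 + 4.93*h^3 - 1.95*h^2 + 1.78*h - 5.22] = -19.44*h^2 + 29.58*h - 3.9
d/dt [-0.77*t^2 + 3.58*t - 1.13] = 3.58 - 1.54*t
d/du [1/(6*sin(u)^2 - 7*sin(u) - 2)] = (7 - 12*sin(u))*cos(u)/(-6*sin(u)^2 + 7*sin(u) + 2)^2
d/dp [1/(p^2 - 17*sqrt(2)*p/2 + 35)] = 2*(-4*p + 17*sqrt(2))/(2*p^2 - 17*sqrt(2)*p + 70)^2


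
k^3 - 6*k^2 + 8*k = k*(k - 4)*(k - 2)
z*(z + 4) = z^2 + 4*z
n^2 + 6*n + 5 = (n + 1)*(n + 5)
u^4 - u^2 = u^2*(u - 1)*(u + 1)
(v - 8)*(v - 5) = v^2 - 13*v + 40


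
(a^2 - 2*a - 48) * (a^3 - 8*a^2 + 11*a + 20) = a^5 - 10*a^4 - 21*a^3 + 382*a^2 - 568*a - 960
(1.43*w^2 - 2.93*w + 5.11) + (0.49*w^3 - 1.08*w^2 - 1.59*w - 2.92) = 0.49*w^3 + 0.35*w^2 - 4.52*w + 2.19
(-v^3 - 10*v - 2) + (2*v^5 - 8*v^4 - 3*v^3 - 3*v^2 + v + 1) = 2*v^5 - 8*v^4 - 4*v^3 - 3*v^2 - 9*v - 1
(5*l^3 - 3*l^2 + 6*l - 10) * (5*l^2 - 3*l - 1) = 25*l^5 - 30*l^4 + 34*l^3 - 65*l^2 + 24*l + 10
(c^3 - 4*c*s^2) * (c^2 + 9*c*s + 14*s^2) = c^5 + 9*c^4*s + 10*c^3*s^2 - 36*c^2*s^3 - 56*c*s^4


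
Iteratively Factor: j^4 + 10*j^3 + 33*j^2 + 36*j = (j + 3)*(j^3 + 7*j^2 + 12*j) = (j + 3)^2*(j^2 + 4*j) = (j + 3)^2*(j + 4)*(j)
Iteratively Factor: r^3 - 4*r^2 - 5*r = (r + 1)*(r^2 - 5*r) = (r - 5)*(r + 1)*(r)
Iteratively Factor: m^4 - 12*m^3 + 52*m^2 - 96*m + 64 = (m - 4)*(m^3 - 8*m^2 + 20*m - 16) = (m - 4)*(m - 2)*(m^2 - 6*m + 8) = (m - 4)*(m - 2)^2*(m - 4)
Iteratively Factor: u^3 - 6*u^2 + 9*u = (u - 3)*(u^2 - 3*u) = u*(u - 3)*(u - 3)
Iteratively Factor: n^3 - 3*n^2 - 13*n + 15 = (n - 5)*(n^2 + 2*n - 3) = (n - 5)*(n - 1)*(n + 3)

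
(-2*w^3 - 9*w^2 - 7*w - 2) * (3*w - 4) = -6*w^4 - 19*w^3 + 15*w^2 + 22*w + 8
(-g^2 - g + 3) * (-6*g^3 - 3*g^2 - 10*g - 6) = 6*g^5 + 9*g^4 - 5*g^3 + 7*g^2 - 24*g - 18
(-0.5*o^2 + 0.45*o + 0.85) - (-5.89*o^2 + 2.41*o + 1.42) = 5.39*o^2 - 1.96*o - 0.57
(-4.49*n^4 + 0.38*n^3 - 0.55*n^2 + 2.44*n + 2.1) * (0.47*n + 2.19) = -2.1103*n^5 - 9.6545*n^4 + 0.5737*n^3 - 0.0577000000000003*n^2 + 6.3306*n + 4.599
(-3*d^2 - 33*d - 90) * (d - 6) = -3*d^3 - 15*d^2 + 108*d + 540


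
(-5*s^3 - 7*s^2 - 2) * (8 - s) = 5*s^4 - 33*s^3 - 56*s^2 + 2*s - 16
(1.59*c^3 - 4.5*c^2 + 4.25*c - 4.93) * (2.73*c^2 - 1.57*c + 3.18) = 4.3407*c^5 - 14.7813*c^4 + 23.7237*c^3 - 34.4414*c^2 + 21.2551*c - 15.6774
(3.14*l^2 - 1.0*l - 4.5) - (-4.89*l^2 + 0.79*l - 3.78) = 8.03*l^2 - 1.79*l - 0.72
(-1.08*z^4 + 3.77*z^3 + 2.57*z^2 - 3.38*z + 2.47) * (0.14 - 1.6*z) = 1.728*z^5 - 6.1832*z^4 - 3.5842*z^3 + 5.7678*z^2 - 4.4252*z + 0.3458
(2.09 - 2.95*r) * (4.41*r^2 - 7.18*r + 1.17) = -13.0095*r^3 + 30.3979*r^2 - 18.4577*r + 2.4453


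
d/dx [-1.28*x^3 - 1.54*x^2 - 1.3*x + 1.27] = -3.84*x^2 - 3.08*x - 1.3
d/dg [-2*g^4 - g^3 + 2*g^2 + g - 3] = -8*g^3 - 3*g^2 + 4*g + 1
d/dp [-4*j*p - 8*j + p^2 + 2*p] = -4*j + 2*p + 2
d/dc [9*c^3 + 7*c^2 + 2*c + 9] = 27*c^2 + 14*c + 2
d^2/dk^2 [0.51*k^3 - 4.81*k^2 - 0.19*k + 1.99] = 3.06*k - 9.62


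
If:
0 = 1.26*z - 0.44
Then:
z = 0.35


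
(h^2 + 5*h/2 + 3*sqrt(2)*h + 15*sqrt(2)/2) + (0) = h^2 + 5*h/2 + 3*sqrt(2)*h + 15*sqrt(2)/2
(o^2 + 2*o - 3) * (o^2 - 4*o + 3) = o^4 - 2*o^3 - 8*o^2 + 18*o - 9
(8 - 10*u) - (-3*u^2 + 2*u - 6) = 3*u^2 - 12*u + 14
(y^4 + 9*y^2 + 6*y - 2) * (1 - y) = -y^5 + y^4 - 9*y^3 + 3*y^2 + 8*y - 2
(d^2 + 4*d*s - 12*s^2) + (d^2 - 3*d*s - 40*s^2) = 2*d^2 + d*s - 52*s^2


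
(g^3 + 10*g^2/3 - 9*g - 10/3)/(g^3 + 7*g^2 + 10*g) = (3*g^2 - 5*g - 2)/(3*g*(g + 2))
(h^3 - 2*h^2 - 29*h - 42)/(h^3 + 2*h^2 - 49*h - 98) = (h + 3)/(h + 7)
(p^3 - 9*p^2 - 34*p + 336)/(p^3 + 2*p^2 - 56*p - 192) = (p - 7)/(p + 4)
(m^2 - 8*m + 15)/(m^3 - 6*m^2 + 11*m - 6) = (m - 5)/(m^2 - 3*m + 2)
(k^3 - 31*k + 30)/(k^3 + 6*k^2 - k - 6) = (k - 5)/(k + 1)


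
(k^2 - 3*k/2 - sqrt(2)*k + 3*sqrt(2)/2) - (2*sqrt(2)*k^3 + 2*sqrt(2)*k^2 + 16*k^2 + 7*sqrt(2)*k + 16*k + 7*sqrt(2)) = -2*sqrt(2)*k^3 - 15*k^2 - 2*sqrt(2)*k^2 - 35*k/2 - 8*sqrt(2)*k - 11*sqrt(2)/2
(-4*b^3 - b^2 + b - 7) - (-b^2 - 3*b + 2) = -4*b^3 + 4*b - 9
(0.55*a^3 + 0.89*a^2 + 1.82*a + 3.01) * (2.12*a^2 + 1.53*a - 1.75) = 1.166*a^5 + 2.7283*a^4 + 4.2576*a^3 + 7.6083*a^2 + 1.4203*a - 5.2675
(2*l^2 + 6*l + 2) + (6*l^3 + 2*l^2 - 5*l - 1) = 6*l^3 + 4*l^2 + l + 1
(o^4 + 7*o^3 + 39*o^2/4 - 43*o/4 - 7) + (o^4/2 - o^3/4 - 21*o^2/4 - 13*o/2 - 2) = 3*o^4/2 + 27*o^3/4 + 9*o^2/2 - 69*o/4 - 9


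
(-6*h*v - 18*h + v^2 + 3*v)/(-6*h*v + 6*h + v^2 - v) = (v + 3)/(v - 1)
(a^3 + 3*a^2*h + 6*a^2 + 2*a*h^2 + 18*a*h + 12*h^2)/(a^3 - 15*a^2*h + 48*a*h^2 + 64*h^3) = (a^2 + 2*a*h + 6*a + 12*h)/(a^2 - 16*a*h + 64*h^2)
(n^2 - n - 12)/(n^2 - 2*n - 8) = (n + 3)/(n + 2)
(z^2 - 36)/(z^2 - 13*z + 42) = (z + 6)/(z - 7)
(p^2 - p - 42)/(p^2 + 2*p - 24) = (p - 7)/(p - 4)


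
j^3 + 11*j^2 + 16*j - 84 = (j - 2)*(j + 6)*(j + 7)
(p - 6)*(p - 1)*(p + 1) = p^3 - 6*p^2 - p + 6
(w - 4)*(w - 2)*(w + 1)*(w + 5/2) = w^4 - 5*w^3/2 - 21*w^2/2 + 13*w + 20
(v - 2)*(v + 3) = v^2 + v - 6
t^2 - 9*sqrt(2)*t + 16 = (t - 8*sqrt(2))*(t - sqrt(2))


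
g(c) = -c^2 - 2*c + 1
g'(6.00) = -14.00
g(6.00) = -47.00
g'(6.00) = -14.00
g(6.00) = -47.00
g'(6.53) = -15.06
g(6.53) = -54.70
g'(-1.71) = 1.42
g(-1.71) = 1.50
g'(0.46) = -2.92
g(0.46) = -0.13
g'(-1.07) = 0.14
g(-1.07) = 2.00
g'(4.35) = -10.70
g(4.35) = -26.62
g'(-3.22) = 4.44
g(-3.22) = -2.93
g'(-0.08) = -1.84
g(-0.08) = 1.15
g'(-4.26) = 6.52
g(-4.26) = -8.63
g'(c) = -2*c - 2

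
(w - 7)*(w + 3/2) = w^2 - 11*w/2 - 21/2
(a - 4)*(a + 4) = a^2 - 16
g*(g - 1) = g^2 - g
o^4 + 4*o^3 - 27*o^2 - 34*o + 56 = (o - 4)*(o - 1)*(o + 2)*(o + 7)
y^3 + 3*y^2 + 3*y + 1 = (y + 1)^3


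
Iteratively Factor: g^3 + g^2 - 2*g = (g + 2)*(g^2 - g) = (g - 1)*(g + 2)*(g)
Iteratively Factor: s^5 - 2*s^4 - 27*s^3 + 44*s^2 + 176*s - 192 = (s - 1)*(s^4 - s^3 - 28*s^2 + 16*s + 192) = (s - 4)*(s - 1)*(s^3 + 3*s^2 - 16*s - 48) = (s - 4)*(s - 1)*(s + 3)*(s^2 - 16) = (s - 4)^2*(s - 1)*(s + 3)*(s + 4)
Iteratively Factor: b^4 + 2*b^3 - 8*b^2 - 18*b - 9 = (b + 1)*(b^3 + b^2 - 9*b - 9) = (b - 3)*(b + 1)*(b^2 + 4*b + 3) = (b - 3)*(b + 1)*(b + 3)*(b + 1)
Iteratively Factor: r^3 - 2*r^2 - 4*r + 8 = (r - 2)*(r^2 - 4) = (r - 2)*(r + 2)*(r - 2)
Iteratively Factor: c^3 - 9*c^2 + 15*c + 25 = (c - 5)*(c^2 - 4*c - 5) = (c - 5)^2*(c + 1)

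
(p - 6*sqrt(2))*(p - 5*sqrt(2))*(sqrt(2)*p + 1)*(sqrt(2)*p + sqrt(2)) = 2*p^4 - 21*sqrt(2)*p^3 + 2*p^3 - 21*sqrt(2)*p^2 + 98*p^2 + 60*sqrt(2)*p + 98*p + 60*sqrt(2)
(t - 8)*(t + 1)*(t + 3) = t^3 - 4*t^2 - 29*t - 24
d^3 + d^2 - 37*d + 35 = (d - 5)*(d - 1)*(d + 7)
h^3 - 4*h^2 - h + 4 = (h - 4)*(h - 1)*(h + 1)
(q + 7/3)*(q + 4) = q^2 + 19*q/3 + 28/3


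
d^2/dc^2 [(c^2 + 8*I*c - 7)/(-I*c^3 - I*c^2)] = (2*I*c^4 - 48*c^3 + c^2*(-48 - 84*I) + c*(-16 - 112*I) - 42*I)/(c^7 + 3*c^6 + 3*c^5 + c^4)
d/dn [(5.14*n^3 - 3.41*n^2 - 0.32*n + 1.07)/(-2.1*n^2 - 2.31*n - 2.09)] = (-10.794*n^4 - 23.7468*n^3 - 25.0227*n^2 + 18.7478*n + 3.1405)/(4.41*n^4 + 9.702*n^3 + 14.1141*n^2 + 9.6558*n + 4.3681)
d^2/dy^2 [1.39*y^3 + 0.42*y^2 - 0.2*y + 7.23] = 8.34*y + 0.84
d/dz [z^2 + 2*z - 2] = 2*z + 2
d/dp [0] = 0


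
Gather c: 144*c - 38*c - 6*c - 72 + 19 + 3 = 100*c - 50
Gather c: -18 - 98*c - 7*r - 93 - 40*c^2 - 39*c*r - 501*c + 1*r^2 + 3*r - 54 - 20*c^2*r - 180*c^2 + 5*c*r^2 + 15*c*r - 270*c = c^2*(-20*r - 220) + c*(5*r^2 - 24*r - 869) + r^2 - 4*r - 165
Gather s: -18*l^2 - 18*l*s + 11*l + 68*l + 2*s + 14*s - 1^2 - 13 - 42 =-18*l^2 + 79*l + s*(16 - 18*l) - 56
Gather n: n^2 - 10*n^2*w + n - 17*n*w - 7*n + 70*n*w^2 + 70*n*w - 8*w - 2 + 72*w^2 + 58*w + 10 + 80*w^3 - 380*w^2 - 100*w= n^2*(1 - 10*w) + n*(70*w^2 + 53*w - 6) + 80*w^3 - 308*w^2 - 50*w + 8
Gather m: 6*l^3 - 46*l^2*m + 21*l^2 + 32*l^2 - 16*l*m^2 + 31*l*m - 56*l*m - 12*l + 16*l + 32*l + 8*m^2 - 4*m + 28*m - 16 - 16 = 6*l^3 + 53*l^2 + 36*l + m^2*(8 - 16*l) + m*(-46*l^2 - 25*l + 24) - 32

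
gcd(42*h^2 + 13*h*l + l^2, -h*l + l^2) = 1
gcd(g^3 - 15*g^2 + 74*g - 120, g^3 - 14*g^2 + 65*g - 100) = g^2 - 9*g + 20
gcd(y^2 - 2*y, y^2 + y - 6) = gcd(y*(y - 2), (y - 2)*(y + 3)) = y - 2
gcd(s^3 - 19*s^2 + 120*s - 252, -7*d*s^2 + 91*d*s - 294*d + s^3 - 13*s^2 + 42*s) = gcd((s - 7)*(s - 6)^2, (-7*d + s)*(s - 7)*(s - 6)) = s^2 - 13*s + 42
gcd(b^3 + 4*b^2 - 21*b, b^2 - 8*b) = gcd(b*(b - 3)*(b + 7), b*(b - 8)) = b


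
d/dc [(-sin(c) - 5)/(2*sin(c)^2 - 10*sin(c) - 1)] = (20*sin(c) - cos(2*c) - 48)*cos(c)/(10*sin(c) + cos(2*c))^2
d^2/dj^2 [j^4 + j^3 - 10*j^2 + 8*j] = 12*j^2 + 6*j - 20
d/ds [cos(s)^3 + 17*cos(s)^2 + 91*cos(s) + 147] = (3*sin(s)^2 - 34*cos(s) - 94)*sin(s)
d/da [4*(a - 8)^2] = 8*a - 64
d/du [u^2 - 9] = 2*u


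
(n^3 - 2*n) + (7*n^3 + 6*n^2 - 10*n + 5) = 8*n^3 + 6*n^2 - 12*n + 5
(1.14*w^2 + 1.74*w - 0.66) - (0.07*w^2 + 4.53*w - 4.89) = 1.07*w^2 - 2.79*w + 4.23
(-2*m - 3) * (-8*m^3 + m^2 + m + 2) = 16*m^4 + 22*m^3 - 5*m^2 - 7*m - 6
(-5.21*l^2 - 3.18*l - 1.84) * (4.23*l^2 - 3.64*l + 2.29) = -22.0383*l^4 + 5.513*l^3 - 8.1389*l^2 - 0.5846*l - 4.2136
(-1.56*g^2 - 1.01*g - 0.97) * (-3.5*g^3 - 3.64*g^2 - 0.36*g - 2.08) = 5.46*g^5 + 9.2134*g^4 + 7.633*g^3 + 7.1392*g^2 + 2.45*g + 2.0176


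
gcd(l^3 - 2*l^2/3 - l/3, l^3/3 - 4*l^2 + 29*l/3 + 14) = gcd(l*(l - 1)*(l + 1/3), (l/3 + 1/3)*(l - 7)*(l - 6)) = 1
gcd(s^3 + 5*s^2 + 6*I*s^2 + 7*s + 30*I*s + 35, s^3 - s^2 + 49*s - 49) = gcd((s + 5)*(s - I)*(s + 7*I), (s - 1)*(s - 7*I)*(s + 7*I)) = s + 7*I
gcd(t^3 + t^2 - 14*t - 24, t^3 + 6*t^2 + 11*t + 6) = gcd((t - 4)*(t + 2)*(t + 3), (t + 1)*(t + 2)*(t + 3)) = t^2 + 5*t + 6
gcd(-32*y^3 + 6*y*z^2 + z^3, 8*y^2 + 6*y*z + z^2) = 4*y + z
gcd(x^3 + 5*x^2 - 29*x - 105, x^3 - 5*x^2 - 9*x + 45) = x^2 - 2*x - 15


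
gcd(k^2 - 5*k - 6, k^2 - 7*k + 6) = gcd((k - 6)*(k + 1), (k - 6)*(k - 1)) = k - 6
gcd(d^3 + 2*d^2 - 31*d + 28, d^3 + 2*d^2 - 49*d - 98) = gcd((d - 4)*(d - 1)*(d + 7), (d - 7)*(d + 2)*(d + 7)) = d + 7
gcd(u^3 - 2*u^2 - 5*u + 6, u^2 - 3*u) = u - 3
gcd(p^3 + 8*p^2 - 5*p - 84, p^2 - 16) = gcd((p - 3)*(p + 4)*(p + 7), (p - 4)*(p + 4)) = p + 4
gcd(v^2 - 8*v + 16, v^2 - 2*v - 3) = 1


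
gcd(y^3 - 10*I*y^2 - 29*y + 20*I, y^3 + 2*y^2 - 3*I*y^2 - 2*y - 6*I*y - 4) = y - I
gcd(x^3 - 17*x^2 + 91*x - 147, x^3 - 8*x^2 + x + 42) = x^2 - 10*x + 21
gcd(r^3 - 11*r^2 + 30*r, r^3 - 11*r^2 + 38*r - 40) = r - 5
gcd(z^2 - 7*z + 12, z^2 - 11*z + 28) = z - 4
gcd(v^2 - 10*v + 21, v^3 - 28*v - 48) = 1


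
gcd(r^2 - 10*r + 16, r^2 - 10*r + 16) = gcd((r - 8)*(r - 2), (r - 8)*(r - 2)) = r^2 - 10*r + 16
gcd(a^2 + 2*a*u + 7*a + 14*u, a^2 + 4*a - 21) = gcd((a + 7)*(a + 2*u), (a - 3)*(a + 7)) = a + 7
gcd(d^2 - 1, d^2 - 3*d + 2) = d - 1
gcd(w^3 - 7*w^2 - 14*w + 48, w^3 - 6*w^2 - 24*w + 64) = w^2 - 10*w + 16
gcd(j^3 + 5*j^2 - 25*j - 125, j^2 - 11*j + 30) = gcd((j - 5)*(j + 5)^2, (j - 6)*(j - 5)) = j - 5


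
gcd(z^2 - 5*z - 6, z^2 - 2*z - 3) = z + 1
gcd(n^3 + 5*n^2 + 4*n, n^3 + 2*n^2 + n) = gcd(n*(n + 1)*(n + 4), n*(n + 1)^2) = n^2 + n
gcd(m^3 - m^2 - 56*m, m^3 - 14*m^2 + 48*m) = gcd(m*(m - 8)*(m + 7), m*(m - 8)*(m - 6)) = m^2 - 8*m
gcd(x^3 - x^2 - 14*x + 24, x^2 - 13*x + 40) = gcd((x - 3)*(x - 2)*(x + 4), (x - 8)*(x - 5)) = 1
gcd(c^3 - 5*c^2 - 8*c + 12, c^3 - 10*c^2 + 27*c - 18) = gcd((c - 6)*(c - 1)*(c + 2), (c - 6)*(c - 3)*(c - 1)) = c^2 - 7*c + 6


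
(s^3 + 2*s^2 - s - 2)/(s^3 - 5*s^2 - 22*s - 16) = (s - 1)/(s - 8)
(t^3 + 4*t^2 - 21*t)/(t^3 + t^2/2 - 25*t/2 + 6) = 2*t*(t + 7)/(2*t^2 + 7*t - 4)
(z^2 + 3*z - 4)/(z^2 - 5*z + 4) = (z + 4)/(z - 4)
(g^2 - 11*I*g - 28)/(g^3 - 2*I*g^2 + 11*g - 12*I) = (g - 7*I)/(g^2 + 2*I*g + 3)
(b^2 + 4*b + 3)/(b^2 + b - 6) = (b + 1)/(b - 2)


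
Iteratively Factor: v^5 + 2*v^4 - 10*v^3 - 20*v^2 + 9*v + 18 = (v + 1)*(v^4 + v^3 - 11*v^2 - 9*v + 18) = (v - 1)*(v + 1)*(v^3 + 2*v^2 - 9*v - 18) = (v - 1)*(v + 1)*(v + 2)*(v^2 - 9) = (v - 1)*(v + 1)*(v + 2)*(v + 3)*(v - 3)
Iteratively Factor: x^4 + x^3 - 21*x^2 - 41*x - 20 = (x + 4)*(x^3 - 3*x^2 - 9*x - 5) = (x - 5)*(x + 4)*(x^2 + 2*x + 1) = (x - 5)*(x + 1)*(x + 4)*(x + 1)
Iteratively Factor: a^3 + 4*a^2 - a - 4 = (a + 4)*(a^2 - 1) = (a + 1)*(a + 4)*(a - 1)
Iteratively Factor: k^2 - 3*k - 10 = (k + 2)*(k - 5)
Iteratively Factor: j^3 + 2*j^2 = (j)*(j^2 + 2*j) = j*(j + 2)*(j)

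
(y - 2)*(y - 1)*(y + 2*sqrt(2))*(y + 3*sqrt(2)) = y^4 - 3*y^3 + 5*sqrt(2)*y^3 - 15*sqrt(2)*y^2 + 14*y^2 - 36*y + 10*sqrt(2)*y + 24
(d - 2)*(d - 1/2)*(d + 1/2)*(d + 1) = d^4 - d^3 - 9*d^2/4 + d/4 + 1/2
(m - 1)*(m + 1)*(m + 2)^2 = m^4 + 4*m^3 + 3*m^2 - 4*m - 4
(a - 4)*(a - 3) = a^2 - 7*a + 12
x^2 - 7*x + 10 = (x - 5)*(x - 2)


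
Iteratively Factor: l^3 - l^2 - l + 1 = (l - 1)*(l^2 - 1) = (l - 1)*(l + 1)*(l - 1)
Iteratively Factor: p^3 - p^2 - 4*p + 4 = (p - 2)*(p^2 + p - 2) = (p - 2)*(p - 1)*(p + 2)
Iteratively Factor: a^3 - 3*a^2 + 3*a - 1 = (a - 1)*(a^2 - 2*a + 1) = (a - 1)^2*(a - 1)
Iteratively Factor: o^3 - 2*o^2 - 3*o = (o + 1)*(o^2 - 3*o) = o*(o + 1)*(o - 3)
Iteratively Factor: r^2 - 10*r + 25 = (r - 5)*(r - 5)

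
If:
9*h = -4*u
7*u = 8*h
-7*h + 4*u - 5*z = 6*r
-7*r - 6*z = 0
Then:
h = 0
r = 0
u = 0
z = 0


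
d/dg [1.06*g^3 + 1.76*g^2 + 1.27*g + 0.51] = 3.18*g^2 + 3.52*g + 1.27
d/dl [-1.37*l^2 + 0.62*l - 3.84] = 0.62 - 2.74*l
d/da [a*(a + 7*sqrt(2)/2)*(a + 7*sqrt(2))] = 3*a^2 + 21*sqrt(2)*a + 49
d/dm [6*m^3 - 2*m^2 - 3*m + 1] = 18*m^2 - 4*m - 3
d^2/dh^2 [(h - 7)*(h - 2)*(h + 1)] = 6*h - 16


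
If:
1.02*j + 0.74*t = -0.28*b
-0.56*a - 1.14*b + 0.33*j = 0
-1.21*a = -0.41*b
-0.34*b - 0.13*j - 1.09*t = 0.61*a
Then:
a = 0.00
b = 0.00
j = 0.00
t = 0.00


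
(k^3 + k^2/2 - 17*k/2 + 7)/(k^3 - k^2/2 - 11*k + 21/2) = (k - 2)/(k - 3)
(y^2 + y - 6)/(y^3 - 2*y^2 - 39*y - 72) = (y - 2)/(y^2 - 5*y - 24)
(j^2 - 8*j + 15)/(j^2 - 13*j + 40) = (j - 3)/(j - 8)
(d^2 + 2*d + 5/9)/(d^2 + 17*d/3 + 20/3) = (d + 1/3)/(d + 4)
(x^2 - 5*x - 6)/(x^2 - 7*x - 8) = (x - 6)/(x - 8)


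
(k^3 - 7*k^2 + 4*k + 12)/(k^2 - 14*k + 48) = (k^2 - k - 2)/(k - 8)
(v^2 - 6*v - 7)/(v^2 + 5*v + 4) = (v - 7)/(v + 4)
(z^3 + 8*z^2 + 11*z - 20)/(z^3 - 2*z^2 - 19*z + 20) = (z + 5)/(z - 5)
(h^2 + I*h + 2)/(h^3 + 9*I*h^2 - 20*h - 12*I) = (h - I)/(h^2 + 7*I*h - 6)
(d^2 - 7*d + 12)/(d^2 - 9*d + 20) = (d - 3)/(d - 5)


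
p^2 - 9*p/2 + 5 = (p - 5/2)*(p - 2)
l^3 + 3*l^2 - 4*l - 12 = (l - 2)*(l + 2)*(l + 3)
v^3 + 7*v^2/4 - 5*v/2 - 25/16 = (v - 5/4)*(v + 1/2)*(v + 5/2)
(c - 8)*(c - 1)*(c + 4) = c^3 - 5*c^2 - 28*c + 32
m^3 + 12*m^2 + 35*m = m*(m + 5)*(m + 7)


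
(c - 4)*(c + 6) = c^2 + 2*c - 24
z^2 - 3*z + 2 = (z - 2)*(z - 1)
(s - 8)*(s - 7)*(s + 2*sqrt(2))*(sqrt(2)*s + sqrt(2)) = sqrt(2)*s^4 - 14*sqrt(2)*s^3 + 4*s^3 - 56*s^2 + 41*sqrt(2)*s^2 + 56*sqrt(2)*s + 164*s + 224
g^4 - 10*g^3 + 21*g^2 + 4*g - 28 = (g - 7)*(g - 2)^2*(g + 1)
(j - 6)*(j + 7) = j^2 + j - 42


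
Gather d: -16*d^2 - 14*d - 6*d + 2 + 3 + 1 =-16*d^2 - 20*d + 6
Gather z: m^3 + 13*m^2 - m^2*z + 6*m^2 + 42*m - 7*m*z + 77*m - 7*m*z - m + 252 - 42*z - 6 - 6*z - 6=m^3 + 19*m^2 + 118*m + z*(-m^2 - 14*m - 48) + 240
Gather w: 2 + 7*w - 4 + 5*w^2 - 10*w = 5*w^2 - 3*w - 2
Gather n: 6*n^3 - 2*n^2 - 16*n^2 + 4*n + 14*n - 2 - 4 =6*n^3 - 18*n^2 + 18*n - 6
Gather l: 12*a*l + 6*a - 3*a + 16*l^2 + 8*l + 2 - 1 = 3*a + 16*l^2 + l*(12*a + 8) + 1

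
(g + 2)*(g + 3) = g^2 + 5*g + 6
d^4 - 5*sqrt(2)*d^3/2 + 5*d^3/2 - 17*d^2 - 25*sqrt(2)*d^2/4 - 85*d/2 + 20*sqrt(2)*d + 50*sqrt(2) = (d + 5/2)*(d - 4*sqrt(2))*(d - sqrt(2))*(d + 5*sqrt(2)/2)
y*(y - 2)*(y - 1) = y^3 - 3*y^2 + 2*y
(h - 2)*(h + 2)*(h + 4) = h^3 + 4*h^2 - 4*h - 16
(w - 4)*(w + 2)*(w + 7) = w^3 + 5*w^2 - 22*w - 56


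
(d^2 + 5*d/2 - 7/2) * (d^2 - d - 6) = d^4 + 3*d^3/2 - 12*d^2 - 23*d/2 + 21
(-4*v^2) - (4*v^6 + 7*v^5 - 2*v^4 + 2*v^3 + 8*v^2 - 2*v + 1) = -4*v^6 - 7*v^5 + 2*v^4 - 2*v^3 - 12*v^2 + 2*v - 1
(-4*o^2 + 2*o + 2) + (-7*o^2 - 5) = -11*o^2 + 2*o - 3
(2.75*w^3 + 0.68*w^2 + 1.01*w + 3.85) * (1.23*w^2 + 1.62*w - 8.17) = 3.3825*w^5 + 5.2914*w^4 - 20.1236*w^3 + 0.8161*w^2 - 2.0147*w - 31.4545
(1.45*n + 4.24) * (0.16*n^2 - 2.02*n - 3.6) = 0.232*n^3 - 2.2506*n^2 - 13.7848*n - 15.264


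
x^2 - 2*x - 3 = (x - 3)*(x + 1)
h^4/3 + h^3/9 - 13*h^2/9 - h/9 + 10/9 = (h/3 + 1/3)*(h - 5/3)*(h - 1)*(h + 2)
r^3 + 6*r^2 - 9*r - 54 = (r - 3)*(r + 3)*(r + 6)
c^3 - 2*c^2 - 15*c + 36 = (c - 3)^2*(c + 4)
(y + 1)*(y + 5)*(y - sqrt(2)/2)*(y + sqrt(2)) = y^4 + sqrt(2)*y^3/2 + 6*y^3 + 4*y^2 + 3*sqrt(2)*y^2 - 6*y + 5*sqrt(2)*y/2 - 5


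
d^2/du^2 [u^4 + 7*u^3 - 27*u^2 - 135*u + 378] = 12*u^2 + 42*u - 54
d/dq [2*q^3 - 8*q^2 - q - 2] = 6*q^2 - 16*q - 1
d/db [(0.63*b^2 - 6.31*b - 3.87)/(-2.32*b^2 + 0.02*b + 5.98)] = (-14.6266*b^2 - 10.422*b - 37.6564)/(5.3824*b^4 - 0.0928*b^3 - 27.7468*b^2 + 0.2392*b + 35.7604)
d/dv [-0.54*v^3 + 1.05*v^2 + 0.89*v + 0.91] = -1.62*v^2 + 2.1*v + 0.89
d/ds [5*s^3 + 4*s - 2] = 15*s^2 + 4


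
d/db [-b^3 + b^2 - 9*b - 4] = -3*b^2 + 2*b - 9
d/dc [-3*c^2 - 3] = -6*c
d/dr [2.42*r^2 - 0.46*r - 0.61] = 4.84*r - 0.46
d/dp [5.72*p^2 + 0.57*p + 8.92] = 11.44*p + 0.57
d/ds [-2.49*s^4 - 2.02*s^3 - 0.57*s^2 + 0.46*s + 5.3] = -9.96*s^3 - 6.06*s^2 - 1.14*s + 0.46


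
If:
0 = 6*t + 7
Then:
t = -7/6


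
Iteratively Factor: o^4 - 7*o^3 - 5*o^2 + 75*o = (o + 3)*(o^3 - 10*o^2 + 25*o) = (o - 5)*(o + 3)*(o^2 - 5*o) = o*(o - 5)*(o + 3)*(o - 5)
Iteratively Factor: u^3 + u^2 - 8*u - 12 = (u - 3)*(u^2 + 4*u + 4) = (u - 3)*(u + 2)*(u + 2)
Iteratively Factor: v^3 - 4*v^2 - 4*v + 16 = (v - 2)*(v^2 - 2*v - 8) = (v - 2)*(v + 2)*(v - 4)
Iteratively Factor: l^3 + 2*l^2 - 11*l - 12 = (l + 4)*(l^2 - 2*l - 3) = (l - 3)*(l + 4)*(l + 1)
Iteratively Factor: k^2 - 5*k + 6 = (k - 3)*(k - 2)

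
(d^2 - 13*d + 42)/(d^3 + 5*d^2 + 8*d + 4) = (d^2 - 13*d + 42)/(d^3 + 5*d^2 + 8*d + 4)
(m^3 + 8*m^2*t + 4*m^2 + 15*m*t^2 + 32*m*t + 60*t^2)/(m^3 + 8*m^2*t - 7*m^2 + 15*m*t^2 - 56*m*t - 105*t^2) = (m + 4)/(m - 7)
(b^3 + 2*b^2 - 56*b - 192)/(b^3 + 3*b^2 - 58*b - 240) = (b + 4)/(b + 5)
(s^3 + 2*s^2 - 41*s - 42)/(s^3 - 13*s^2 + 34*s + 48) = (s + 7)/(s - 8)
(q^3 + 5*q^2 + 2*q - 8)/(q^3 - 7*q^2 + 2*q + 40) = (q^2 + 3*q - 4)/(q^2 - 9*q + 20)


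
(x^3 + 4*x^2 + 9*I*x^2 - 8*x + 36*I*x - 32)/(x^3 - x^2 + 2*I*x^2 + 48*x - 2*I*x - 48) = (x^2 + x*(4 + I) + 4*I)/(x^2 - x*(1 + 6*I) + 6*I)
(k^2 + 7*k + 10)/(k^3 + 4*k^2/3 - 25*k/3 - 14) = 3*(k + 5)/(3*k^2 - 2*k - 21)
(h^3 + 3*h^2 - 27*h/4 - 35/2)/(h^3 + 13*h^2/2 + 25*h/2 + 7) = (h - 5/2)/(h + 1)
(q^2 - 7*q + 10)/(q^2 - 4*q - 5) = (q - 2)/(q + 1)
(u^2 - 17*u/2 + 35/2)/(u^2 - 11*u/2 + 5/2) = (2*u - 7)/(2*u - 1)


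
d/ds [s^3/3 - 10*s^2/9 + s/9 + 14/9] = s^2 - 20*s/9 + 1/9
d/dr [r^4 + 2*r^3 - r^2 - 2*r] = 4*r^3 + 6*r^2 - 2*r - 2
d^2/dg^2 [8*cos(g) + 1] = -8*cos(g)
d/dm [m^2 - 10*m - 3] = 2*m - 10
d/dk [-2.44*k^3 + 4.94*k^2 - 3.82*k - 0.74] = -7.32*k^2 + 9.88*k - 3.82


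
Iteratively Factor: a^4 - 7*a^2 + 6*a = (a)*(a^3 - 7*a + 6) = a*(a - 1)*(a^2 + a - 6) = a*(a - 2)*(a - 1)*(a + 3)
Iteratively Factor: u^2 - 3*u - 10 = (u - 5)*(u + 2)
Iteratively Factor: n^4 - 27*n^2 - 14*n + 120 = (n + 4)*(n^3 - 4*n^2 - 11*n + 30) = (n - 2)*(n + 4)*(n^2 - 2*n - 15) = (n - 2)*(n + 3)*(n + 4)*(n - 5)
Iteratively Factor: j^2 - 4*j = (j)*(j - 4)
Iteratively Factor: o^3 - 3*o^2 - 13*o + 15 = (o - 5)*(o^2 + 2*o - 3) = (o - 5)*(o + 3)*(o - 1)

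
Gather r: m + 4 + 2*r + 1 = m + 2*r + 5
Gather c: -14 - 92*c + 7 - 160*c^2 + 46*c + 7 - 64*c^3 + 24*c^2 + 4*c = -64*c^3 - 136*c^2 - 42*c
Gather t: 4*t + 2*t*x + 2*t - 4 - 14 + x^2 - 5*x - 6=t*(2*x + 6) + x^2 - 5*x - 24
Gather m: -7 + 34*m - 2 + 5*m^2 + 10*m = 5*m^2 + 44*m - 9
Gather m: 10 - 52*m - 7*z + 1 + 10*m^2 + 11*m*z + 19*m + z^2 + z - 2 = 10*m^2 + m*(11*z - 33) + z^2 - 6*z + 9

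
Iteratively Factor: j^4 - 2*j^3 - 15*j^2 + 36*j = (j - 3)*(j^3 + j^2 - 12*j) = (j - 3)^2*(j^2 + 4*j) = (j - 3)^2*(j + 4)*(j)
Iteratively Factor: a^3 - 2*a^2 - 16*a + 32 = (a + 4)*(a^2 - 6*a + 8) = (a - 4)*(a + 4)*(a - 2)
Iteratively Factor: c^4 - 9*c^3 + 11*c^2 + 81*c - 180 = (c + 3)*(c^3 - 12*c^2 + 47*c - 60) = (c - 3)*(c + 3)*(c^2 - 9*c + 20) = (c - 4)*(c - 3)*(c + 3)*(c - 5)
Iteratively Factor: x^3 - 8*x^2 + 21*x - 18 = (x - 3)*(x^2 - 5*x + 6) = (x - 3)*(x - 2)*(x - 3)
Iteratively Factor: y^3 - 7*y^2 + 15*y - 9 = (y - 1)*(y^2 - 6*y + 9) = (y - 3)*(y - 1)*(y - 3)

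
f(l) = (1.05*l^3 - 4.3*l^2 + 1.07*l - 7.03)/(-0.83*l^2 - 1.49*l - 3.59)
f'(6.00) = -1.03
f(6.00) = -1.68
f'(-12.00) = -1.22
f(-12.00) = 23.32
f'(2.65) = -0.52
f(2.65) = 1.11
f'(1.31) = -0.12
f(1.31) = 1.53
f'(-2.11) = -3.53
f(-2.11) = 9.25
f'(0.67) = -0.18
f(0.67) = 1.60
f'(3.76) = -0.77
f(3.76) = 0.38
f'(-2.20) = -3.37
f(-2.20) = 9.56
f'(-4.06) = -1.48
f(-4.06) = 13.59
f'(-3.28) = -1.90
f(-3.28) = 12.30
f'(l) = (1.66*l + 1.49)*(1.05*l^3 - 4.3*l^2 + 1.07*l - 7.03)/(-0.83*l^2 - 1.49*l - 3.59)^2 + (3.15*l^2 - 8.6*l + 1.07)/(-0.83*l^2 - 1.49*l - 3.59)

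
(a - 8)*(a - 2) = a^2 - 10*a + 16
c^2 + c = c*(c + 1)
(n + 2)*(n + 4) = n^2 + 6*n + 8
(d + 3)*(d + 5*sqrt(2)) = d^2 + 3*d + 5*sqrt(2)*d + 15*sqrt(2)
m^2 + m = m*(m + 1)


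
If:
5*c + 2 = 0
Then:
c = -2/5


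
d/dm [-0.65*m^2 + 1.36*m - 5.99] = 1.36 - 1.3*m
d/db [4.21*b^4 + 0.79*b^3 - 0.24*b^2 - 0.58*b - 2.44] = 16.84*b^3 + 2.37*b^2 - 0.48*b - 0.58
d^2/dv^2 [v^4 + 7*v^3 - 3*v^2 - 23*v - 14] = 12*v^2 + 42*v - 6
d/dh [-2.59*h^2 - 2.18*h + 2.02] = -5.18*h - 2.18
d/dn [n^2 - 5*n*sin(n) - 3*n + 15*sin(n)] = -5*n*cos(n) + 2*n - 5*sin(n) + 15*cos(n) - 3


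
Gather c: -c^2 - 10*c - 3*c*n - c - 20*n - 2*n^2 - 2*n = -c^2 + c*(-3*n - 11) - 2*n^2 - 22*n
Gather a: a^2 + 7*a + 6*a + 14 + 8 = a^2 + 13*a + 22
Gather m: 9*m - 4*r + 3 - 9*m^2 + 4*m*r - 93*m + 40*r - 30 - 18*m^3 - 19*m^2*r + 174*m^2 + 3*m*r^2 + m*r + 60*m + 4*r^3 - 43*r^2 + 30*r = -18*m^3 + m^2*(165 - 19*r) + m*(3*r^2 + 5*r - 24) + 4*r^3 - 43*r^2 + 66*r - 27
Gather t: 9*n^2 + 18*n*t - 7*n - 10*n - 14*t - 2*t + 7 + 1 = 9*n^2 - 17*n + t*(18*n - 16) + 8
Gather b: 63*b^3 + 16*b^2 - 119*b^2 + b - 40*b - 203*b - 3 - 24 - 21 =63*b^3 - 103*b^2 - 242*b - 48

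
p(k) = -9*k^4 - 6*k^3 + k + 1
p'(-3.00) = 811.00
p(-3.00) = -569.00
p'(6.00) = -8423.00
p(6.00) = -12953.00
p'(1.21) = -89.13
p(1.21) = -27.71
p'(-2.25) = 319.94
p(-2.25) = -163.57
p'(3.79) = -2217.39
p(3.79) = -2178.80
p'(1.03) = -57.43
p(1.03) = -14.66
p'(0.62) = -14.50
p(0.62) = -1.14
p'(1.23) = -93.22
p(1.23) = -29.53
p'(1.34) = -117.94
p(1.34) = -41.11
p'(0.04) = 0.97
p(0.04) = 1.04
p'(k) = -36*k^3 - 18*k^2 + 1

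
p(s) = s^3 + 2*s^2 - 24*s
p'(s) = 3*s^2 + 4*s - 24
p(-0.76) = 18.96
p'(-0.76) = -25.31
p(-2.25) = 52.73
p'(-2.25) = -17.81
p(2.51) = -31.83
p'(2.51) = 4.94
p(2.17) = -32.44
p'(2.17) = -1.19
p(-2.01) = 48.20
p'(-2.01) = -19.92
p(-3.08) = 63.67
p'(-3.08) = -7.86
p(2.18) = -32.45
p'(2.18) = -1.02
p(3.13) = -24.86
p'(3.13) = 17.91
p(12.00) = 1728.00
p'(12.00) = 456.00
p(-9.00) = -351.00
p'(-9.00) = 183.00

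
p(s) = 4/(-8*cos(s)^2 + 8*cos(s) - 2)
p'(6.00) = 2.87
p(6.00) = -2.36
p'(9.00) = 0.15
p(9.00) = -0.25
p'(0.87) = -251.61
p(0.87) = -23.84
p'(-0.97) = 2962.54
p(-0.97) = -117.26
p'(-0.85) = 183.48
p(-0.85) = -19.54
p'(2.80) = 0.11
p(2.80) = -0.24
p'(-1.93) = -1.52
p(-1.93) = -0.69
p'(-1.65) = -5.13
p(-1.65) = -1.49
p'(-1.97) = -1.31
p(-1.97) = -0.63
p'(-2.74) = -0.14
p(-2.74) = -0.25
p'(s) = 4*(-16*sin(s)*cos(s) + 8*sin(s))/(-8*cos(s)^2 + 8*cos(s) - 2)^2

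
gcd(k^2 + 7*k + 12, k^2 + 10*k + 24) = k + 4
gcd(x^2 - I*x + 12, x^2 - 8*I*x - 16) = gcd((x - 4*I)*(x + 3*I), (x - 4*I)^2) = x - 4*I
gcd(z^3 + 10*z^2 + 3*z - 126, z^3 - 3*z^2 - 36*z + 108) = z^2 + 3*z - 18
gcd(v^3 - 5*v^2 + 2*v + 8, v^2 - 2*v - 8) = v - 4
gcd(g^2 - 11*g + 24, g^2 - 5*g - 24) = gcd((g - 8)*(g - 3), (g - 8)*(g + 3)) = g - 8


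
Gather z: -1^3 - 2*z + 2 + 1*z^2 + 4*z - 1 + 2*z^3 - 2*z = 2*z^3 + z^2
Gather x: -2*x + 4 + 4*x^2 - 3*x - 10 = 4*x^2 - 5*x - 6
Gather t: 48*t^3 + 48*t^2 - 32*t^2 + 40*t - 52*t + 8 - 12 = 48*t^3 + 16*t^2 - 12*t - 4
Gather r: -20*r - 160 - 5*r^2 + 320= -5*r^2 - 20*r + 160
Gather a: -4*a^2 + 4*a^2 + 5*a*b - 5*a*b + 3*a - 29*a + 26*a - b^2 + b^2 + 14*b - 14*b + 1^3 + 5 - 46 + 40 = 0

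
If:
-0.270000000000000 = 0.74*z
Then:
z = -0.36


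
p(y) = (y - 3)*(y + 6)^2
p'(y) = (y - 3)*(2*y + 12) + (y + 6)^2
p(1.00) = -98.00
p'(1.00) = 21.00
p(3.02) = 1.63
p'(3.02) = 81.72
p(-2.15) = -76.34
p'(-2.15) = -24.83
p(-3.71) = -35.19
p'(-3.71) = -25.49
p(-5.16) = -5.76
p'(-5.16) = -13.00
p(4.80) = 209.95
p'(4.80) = 155.52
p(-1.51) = -90.92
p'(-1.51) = -20.34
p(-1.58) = -89.48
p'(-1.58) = -20.95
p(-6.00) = 0.00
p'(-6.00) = 0.00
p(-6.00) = 0.00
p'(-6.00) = 0.00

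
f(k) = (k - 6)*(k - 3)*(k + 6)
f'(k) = (k - 6)*(k - 3) + (k - 6)*(k + 6) + (k - 3)*(k + 6)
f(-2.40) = 163.30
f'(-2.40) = -4.32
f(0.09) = 104.74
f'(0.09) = -36.52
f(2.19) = 25.28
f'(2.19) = -34.75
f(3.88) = -18.43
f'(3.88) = -14.12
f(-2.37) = 163.16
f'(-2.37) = -4.93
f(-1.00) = 140.00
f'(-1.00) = -27.00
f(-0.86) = 136.11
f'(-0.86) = -28.62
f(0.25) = 98.83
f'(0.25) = -37.31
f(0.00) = 108.00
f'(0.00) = -36.00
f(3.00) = 0.00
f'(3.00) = -27.00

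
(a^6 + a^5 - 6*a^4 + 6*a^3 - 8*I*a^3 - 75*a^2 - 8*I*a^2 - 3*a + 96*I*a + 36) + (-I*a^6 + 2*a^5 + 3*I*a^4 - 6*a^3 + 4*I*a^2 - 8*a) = a^6 - I*a^6 + 3*a^5 - 6*a^4 + 3*I*a^4 - 8*I*a^3 - 75*a^2 - 4*I*a^2 - 11*a + 96*I*a + 36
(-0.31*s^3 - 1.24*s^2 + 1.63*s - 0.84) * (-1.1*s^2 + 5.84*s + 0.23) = 0.341*s^5 - 0.4464*s^4 - 9.1059*s^3 + 10.158*s^2 - 4.5307*s - 0.1932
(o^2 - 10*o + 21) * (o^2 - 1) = o^4 - 10*o^3 + 20*o^2 + 10*o - 21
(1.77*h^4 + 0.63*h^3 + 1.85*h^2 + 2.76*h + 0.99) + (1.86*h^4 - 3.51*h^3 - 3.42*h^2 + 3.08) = 3.63*h^4 - 2.88*h^3 - 1.57*h^2 + 2.76*h + 4.07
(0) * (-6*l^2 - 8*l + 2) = 0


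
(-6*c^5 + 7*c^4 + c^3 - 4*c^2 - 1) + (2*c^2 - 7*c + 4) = -6*c^5 + 7*c^4 + c^3 - 2*c^2 - 7*c + 3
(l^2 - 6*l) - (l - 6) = l^2 - 7*l + 6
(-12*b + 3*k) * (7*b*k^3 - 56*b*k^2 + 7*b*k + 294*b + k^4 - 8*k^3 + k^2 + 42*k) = -84*b^2*k^3 + 672*b^2*k^2 - 84*b^2*k - 3528*b^2 + 9*b*k^4 - 72*b*k^3 + 9*b*k^2 + 378*b*k + 3*k^5 - 24*k^4 + 3*k^3 + 126*k^2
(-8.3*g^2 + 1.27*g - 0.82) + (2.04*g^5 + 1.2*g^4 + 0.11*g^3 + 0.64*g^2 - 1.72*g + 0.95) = 2.04*g^5 + 1.2*g^4 + 0.11*g^3 - 7.66*g^2 - 0.45*g + 0.13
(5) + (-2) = 3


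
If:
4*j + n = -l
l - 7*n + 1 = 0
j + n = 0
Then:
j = -1/4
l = 3/4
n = 1/4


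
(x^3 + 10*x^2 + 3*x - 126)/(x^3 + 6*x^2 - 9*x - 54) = (x + 7)/(x + 3)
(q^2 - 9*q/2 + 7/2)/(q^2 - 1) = (q - 7/2)/(q + 1)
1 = 1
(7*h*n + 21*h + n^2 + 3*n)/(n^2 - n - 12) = (7*h + n)/(n - 4)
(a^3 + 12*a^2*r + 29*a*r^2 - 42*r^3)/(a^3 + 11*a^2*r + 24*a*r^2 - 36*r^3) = (a + 7*r)/(a + 6*r)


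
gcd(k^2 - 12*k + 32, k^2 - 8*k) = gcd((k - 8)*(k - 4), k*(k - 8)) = k - 8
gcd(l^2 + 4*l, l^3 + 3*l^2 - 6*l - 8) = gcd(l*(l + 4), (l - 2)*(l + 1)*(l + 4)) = l + 4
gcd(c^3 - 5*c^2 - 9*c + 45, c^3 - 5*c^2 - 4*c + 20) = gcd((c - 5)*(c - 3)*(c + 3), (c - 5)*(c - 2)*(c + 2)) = c - 5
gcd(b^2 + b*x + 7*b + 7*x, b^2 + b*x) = b + x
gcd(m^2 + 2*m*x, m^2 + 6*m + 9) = 1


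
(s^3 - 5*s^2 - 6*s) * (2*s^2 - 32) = 2*s^5 - 10*s^4 - 44*s^3 + 160*s^2 + 192*s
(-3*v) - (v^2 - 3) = -v^2 - 3*v + 3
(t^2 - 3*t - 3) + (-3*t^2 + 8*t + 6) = -2*t^2 + 5*t + 3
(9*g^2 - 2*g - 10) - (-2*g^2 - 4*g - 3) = 11*g^2 + 2*g - 7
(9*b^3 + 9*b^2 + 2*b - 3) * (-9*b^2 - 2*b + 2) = -81*b^5 - 99*b^4 - 18*b^3 + 41*b^2 + 10*b - 6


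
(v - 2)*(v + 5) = v^2 + 3*v - 10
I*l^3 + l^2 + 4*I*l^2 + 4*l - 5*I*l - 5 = (l + 5)*(l - I)*(I*l - I)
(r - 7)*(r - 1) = r^2 - 8*r + 7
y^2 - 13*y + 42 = (y - 7)*(y - 6)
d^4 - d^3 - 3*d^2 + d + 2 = (d - 2)*(d - 1)*(d + 1)^2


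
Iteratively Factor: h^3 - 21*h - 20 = (h + 4)*(h^2 - 4*h - 5) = (h + 1)*(h + 4)*(h - 5)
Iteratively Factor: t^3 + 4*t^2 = (t + 4)*(t^2) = t*(t + 4)*(t)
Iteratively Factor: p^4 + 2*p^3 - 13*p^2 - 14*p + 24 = (p - 3)*(p^3 + 5*p^2 + 2*p - 8) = (p - 3)*(p + 2)*(p^2 + 3*p - 4) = (p - 3)*(p + 2)*(p + 4)*(p - 1)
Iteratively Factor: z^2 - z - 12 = (z + 3)*(z - 4)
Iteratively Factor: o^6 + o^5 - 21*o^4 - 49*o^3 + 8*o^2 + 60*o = (o - 1)*(o^5 + 2*o^4 - 19*o^3 - 68*o^2 - 60*o) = (o - 1)*(o + 2)*(o^4 - 19*o^2 - 30*o) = o*(o - 1)*(o + 2)*(o^3 - 19*o - 30) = o*(o - 1)*(o + 2)*(o + 3)*(o^2 - 3*o - 10) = o*(o - 5)*(o - 1)*(o + 2)*(o + 3)*(o + 2)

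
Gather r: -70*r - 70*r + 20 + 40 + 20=80 - 140*r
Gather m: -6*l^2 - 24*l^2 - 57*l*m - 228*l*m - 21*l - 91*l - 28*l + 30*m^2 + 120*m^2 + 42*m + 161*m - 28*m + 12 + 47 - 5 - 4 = -30*l^2 - 140*l + 150*m^2 + m*(175 - 285*l) + 50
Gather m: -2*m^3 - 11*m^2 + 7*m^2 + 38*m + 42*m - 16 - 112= -2*m^3 - 4*m^2 + 80*m - 128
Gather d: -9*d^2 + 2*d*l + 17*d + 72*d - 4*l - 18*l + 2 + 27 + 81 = -9*d^2 + d*(2*l + 89) - 22*l + 110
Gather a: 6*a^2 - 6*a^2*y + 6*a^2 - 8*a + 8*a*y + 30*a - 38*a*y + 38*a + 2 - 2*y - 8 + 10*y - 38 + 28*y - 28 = a^2*(12 - 6*y) + a*(60 - 30*y) + 36*y - 72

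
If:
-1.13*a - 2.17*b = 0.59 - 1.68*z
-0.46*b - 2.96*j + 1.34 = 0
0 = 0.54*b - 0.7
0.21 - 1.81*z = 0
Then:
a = -2.84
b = 1.30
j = 0.25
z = 0.12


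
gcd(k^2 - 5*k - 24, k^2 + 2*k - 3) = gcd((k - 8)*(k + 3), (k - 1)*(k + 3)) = k + 3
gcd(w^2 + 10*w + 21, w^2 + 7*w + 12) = w + 3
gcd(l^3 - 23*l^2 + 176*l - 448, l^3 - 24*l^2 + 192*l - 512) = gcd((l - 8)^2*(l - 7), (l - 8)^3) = l^2 - 16*l + 64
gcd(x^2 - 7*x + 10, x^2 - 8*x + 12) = x - 2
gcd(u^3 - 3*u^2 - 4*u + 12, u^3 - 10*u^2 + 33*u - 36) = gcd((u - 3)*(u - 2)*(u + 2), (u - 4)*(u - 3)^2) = u - 3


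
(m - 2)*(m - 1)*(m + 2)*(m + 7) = m^4 + 6*m^3 - 11*m^2 - 24*m + 28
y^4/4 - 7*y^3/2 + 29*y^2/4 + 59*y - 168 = (y/4 + 1)*(y - 8)*(y - 7)*(y - 3)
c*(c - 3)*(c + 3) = c^3 - 9*c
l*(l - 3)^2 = l^3 - 6*l^2 + 9*l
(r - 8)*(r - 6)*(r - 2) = r^3 - 16*r^2 + 76*r - 96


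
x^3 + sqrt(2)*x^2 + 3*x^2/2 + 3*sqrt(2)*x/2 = x*(x + 3/2)*(x + sqrt(2))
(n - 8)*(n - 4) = n^2 - 12*n + 32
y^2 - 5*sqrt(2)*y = y*(y - 5*sqrt(2))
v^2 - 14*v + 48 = (v - 8)*(v - 6)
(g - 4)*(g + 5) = g^2 + g - 20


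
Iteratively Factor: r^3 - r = (r + 1)*(r^2 - r) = (r - 1)*(r + 1)*(r)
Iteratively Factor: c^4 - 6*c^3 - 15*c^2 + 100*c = (c - 5)*(c^3 - c^2 - 20*c) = (c - 5)*(c + 4)*(c^2 - 5*c) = (c - 5)^2*(c + 4)*(c)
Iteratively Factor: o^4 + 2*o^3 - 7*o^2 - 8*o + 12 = (o + 2)*(o^3 - 7*o + 6) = (o - 1)*(o + 2)*(o^2 + o - 6) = (o - 1)*(o + 2)*(o + 3)*(o - 2)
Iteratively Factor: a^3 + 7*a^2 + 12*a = (a + 4)*(a^2 + 3*a) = (a + 3)*(a + 4)*(a)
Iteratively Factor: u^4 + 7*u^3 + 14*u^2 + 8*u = (u + 4)*(u^3 + 3*u^2 + 2*u) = (u + 1)*(u + 4)*(u^2 + 2*u) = (u + 1)*(u + 2)*(u + 4)*(u)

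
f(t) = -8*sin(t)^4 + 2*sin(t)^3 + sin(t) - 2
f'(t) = -32*sin(t)^3*cos(t) + 6*sin(t)^2*cos(t) + cos(t) = (-32*sin(t)^3 + 6*sin(t)^2 + 1)*cos(t)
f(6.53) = -1.76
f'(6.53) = 0.86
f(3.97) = -5.90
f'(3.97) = -11.53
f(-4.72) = -7.00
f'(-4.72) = -0.19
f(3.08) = -1.94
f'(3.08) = -1.01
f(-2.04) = -9.37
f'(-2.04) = -12.88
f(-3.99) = -2.94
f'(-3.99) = 6.04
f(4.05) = -6.86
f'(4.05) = -12.56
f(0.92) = -3.40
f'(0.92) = -6.86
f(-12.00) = -1.82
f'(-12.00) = -1.87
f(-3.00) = -2.15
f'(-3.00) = -1.20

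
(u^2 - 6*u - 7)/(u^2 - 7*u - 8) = (u - 7)/(u - 8)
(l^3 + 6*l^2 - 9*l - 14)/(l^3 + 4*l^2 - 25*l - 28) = (l - 2)/(l - 4)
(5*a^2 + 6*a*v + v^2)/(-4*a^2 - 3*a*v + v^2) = (5*a + v)/(-4*a + v)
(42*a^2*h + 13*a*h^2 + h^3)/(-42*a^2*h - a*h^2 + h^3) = (-7*a - h)/(7*a - h)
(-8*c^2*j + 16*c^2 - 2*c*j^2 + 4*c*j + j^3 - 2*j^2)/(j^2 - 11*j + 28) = (-8*c^2*j + 16*c^2 - 2*c*j^2 + 4*c*j + j^3 - 2*j^2)/(j^2 - 11*j + 28)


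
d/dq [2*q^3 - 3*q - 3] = 6*q^2 - 3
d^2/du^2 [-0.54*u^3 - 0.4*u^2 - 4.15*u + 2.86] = -3.24*u - 0.8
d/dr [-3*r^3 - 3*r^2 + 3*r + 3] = -9*r^2 - 6*r + 3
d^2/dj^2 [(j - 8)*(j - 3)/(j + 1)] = 72/(j^3 + 3*j^2 + 3*j + 1)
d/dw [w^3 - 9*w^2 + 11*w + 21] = 3*w^2 - 18*w + 11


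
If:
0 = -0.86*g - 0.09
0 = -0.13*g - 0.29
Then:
No Solution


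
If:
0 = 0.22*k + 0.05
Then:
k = -0.23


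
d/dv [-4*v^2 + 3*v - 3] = 3 - 8*v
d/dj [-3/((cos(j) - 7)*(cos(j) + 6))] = 3*(sin(j) - sin(2*j))/((cos(j) - 7)^2*(cos(j) + 6)^2)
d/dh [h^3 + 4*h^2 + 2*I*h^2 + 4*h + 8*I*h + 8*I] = 3*h^2 + 4*h*(2 + I) + 4 + 8*I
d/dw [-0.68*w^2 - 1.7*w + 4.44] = -1.36*w - 1.7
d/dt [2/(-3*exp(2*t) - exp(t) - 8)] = (12*exp(t) + 2)*exp(t)/(3*exp(2*t) + exp(t) + 8)^2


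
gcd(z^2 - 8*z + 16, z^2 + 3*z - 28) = z - 4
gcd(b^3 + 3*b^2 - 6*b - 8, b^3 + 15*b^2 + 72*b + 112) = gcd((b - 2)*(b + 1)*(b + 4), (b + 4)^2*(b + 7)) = b + 4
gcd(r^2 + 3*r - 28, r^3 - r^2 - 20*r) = 1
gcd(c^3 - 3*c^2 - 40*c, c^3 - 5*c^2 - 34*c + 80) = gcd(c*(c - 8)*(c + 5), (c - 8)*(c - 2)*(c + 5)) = c^2 - 3*c - 40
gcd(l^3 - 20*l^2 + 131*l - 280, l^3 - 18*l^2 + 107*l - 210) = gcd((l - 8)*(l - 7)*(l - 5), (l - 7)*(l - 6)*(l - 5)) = l^2 - 12*l + 35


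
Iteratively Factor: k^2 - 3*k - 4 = (k - 4)*(k + 1)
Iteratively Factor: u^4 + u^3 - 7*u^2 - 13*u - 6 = (u + 2)*(u^3 - u^2 - 5*u - 3) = (u + 1)*(u + 2)*(u^2 - 2*u - 3) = (u - 3)*(u + 1)*(u + 2)*(u + 1)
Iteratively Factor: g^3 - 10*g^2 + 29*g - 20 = (g - 1)*(g^2 - 9*g + 20) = (g - 4)*(g - 1)*(g - 5)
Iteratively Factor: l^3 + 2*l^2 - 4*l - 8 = (l + 2)*(l^2 - 4) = (l + 2)^2*(l - 2)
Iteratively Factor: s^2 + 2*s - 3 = (s + 3)*(s - 1)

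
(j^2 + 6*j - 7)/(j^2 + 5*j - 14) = (j - 1)/(j - 2)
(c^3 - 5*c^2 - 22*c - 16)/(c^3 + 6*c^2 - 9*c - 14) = (c^2 - 6*c - 16)/(c^2 + 5*c - 14)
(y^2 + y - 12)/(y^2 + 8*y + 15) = (y^2 + y - 12)/(y^2 + 8*y + 15)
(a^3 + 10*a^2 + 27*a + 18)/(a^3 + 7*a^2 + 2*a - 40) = (a^3 + 10*a^2 + 27*a + 18)/(a^3 + 7*a^2 + 2*a - 40)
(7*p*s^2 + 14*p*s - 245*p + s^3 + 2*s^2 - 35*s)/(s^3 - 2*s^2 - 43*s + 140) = (7*p + s)/(s - 4)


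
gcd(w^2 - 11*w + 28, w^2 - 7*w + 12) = w - 4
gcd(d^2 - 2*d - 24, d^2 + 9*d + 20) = d + 4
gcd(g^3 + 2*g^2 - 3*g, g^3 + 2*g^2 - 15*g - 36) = g + 3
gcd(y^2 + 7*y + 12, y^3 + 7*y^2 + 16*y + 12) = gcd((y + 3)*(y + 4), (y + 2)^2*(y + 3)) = y + 3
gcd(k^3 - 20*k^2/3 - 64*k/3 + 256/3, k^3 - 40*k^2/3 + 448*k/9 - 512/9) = k^2 - 32*k/3 + 64/3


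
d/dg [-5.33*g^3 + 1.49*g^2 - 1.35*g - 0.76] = -15.99*g^2 + 2.98*g - 1.35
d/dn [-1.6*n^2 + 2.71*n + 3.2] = 2.71 - 3.2*n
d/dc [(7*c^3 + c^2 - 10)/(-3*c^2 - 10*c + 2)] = (-21*c^4 - 140*c^3 + 32*c^2 - 56*c - 100)/(9*c^4 + 60*c^3 + 88*c^2 - 40*c + 4)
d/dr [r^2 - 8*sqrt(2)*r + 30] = 2*r - 8*sqrt(2)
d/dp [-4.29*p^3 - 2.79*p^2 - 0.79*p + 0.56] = -12.87*p^2 - 5.58*p - 0.79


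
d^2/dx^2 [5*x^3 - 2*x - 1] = 30*x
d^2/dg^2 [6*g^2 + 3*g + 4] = 12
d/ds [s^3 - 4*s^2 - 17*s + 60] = 3*s^2 - 8*s - 17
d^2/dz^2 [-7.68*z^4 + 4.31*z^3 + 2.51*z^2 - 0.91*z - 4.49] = -92.16*z^2 + 25.86*z + 5.02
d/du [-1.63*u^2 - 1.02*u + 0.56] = -3.26*u - 1.02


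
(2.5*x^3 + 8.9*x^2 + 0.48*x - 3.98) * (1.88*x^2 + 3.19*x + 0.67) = 4.7*x^5 + 24.707*x^4 + 30.9684*x^3 + 0.0118000000000016*x^2 - 12.3746*x - 2.6666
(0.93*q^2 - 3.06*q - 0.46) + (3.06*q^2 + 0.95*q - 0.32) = 3.99*q^2 - 2.11*q - 0.78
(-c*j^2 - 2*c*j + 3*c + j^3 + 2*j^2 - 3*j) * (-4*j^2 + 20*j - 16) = 4*c*j^4 - 12*c*j^3 - 36*c*j^2 + 92*c*j - 48*c - 4*j^5 + 12*j^4 + 36*j^3 - 92*j^2 + 48*j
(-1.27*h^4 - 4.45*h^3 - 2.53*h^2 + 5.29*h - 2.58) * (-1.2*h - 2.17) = 1.524*h^5 + 8.0959*h^4 + 12.6925*h^3 - 0.857900000000001*h^2 - 8.3833*h + 5.5986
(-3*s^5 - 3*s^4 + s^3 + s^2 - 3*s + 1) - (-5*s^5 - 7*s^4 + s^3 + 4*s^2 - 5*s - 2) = 2*s^5 + 4*s^4 - 3*s^2 + 2*s + 3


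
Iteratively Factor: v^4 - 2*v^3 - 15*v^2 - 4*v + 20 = (v - 5)*(v^3 + 3*v^2 - 4) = (v - 5)*(v + 2)*(v^2 + v - 2) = (v - 5)*(v + 2)^2*(v - 1)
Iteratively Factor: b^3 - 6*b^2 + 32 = (b - 4)*(b^2 - 2*b - 8) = (b - 4)^2*(b + 2)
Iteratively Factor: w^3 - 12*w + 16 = (w + 4)*(w^2 - 4*w + 4) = (w - 2)*(w + 4)*(w - 2)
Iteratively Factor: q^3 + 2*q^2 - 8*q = (q)*(q^2 + 2*q - 8) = q*(q - 2)*(q + 4)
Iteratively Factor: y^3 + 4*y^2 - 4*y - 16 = (y + 2)*(y^2 + 2*y - 8) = (y + 2)*(y + 4)*(y - 2)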